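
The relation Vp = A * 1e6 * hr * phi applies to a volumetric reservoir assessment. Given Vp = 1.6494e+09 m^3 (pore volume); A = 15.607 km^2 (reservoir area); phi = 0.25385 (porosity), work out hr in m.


hr = Vp / (A * 1e6 * phi)
hr = 1.6494e+09 / (15.607 * 1e6 * 0.25385)
hr = 416.32 m


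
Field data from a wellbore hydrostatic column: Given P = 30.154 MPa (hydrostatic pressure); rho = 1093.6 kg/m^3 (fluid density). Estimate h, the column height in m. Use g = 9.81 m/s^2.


h = P * 1e6 / (g * rho)
h = 30.154 * 1e6 / (9.81 * 1093.6)
h = 2810.7 m


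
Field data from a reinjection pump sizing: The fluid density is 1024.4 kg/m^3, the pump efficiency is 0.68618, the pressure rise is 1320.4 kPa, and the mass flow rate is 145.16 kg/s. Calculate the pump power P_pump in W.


P_pump = mdot * dP / (rho * eta)
P_pump = 145.16 * 1320.4 / (1024.4 * 0.68618)
P_pump = 272.6747 kW
Convert: 272.6747 kW * 1000.0 = 2.7267e+05 W
P_pump = 2.7267e+05 W


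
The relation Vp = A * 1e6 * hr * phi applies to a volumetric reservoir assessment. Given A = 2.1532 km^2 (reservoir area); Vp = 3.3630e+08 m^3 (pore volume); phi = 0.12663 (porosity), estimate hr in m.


hr = Vp / (A * 1e6 * phi)
hr = 3.3630e+08 / (2.1532 * 1e6 * 0.12663)
hr = 1233.4 m


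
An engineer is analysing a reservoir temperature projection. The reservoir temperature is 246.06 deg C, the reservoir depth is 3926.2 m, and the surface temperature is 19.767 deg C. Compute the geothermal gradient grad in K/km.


grad = (T_res - T_surf) / d * 1000
grad = (246.06 - 19.767) / 3926.2 * 1000
grad = 57.63665 deg C/km
Convert: 57.63665 deg C/km * 1.0 = 57.637 K/km
grad = 57.637 K/km


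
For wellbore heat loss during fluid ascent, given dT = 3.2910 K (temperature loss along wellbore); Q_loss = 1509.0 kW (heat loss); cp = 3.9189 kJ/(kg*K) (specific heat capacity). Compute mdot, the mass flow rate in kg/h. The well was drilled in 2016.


mdot = Q_loss / (cp * dT)
mdot = 1509.0 / (3.9189 * 3.2910)
mdot = 117.0030 kg/s
Convert: 117.0030 kg/s * 3600.0 = 4.2121e+05 kg/h
mdot = 4.2121e+05 kg/h


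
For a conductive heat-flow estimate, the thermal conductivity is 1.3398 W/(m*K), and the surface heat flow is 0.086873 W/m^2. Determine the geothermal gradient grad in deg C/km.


grad = q * 1000 / k
grad = 0.086873 * 1000 / 1.3398
grad = 64.840 deg C/km


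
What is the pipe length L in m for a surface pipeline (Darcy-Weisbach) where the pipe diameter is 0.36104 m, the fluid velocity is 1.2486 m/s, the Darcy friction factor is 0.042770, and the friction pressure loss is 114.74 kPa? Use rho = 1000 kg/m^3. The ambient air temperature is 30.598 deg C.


L = dP*1000*D / (f*rho*vel^2/2)
L = 114.74*1000*0.36104 / (0.042770*1000*1.2486^2/2)
L = 1242.6 m


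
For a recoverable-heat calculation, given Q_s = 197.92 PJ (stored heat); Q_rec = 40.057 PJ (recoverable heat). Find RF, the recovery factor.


RF = Q_rec / Q_s
RF = 40.057 / 197.92
RF = 0.20239


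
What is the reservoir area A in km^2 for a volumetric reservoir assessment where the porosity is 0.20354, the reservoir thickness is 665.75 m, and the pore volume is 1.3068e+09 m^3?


A = Vp / (1e6 * hr * phi)
A = 1.3068e+09 / (1e6 * 665.75 * 0.20354)
A = 9.6438 km^2


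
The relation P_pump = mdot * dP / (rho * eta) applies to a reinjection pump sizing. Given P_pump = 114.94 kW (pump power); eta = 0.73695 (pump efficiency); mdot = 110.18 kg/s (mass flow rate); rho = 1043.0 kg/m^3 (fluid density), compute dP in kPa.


dP = P_pump * rho * eta / mdot
dP = 114.94 * 1043.0 * 0.73695 / 110.18
dP = 801.85 kPa


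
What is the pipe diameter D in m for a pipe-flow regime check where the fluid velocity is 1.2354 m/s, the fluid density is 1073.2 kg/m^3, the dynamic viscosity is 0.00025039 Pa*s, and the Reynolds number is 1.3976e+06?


D = Re * mu / (rho * vel)
D = 1.3976e+06 * 0.00025039 / (1073.2 * 1.2354)
D = 0.26394 m


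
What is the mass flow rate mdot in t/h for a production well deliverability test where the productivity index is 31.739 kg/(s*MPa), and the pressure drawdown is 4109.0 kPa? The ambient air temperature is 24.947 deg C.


mdot = PI * dP / 1000
mdot = 31.739 * 4109.0 / 1000
mdot = 130.4156 kg/s
Convert: 130.4156 kg/s * 3.6 = 469.50 t/h
mdot = 469.50 t/h


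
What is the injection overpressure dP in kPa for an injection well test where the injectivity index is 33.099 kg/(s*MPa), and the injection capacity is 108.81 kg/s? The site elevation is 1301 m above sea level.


dP = mdot * 1000 / II
dP = 108.81 * 1000 / 33.099
dP = 3287.4 kPa


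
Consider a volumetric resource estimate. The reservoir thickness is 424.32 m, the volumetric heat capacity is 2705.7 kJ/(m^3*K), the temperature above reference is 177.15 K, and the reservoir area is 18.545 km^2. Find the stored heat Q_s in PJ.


Step 1: Vr = A*1e6*hr = 18.545*1e6*424.32 = 7.869014e+09 m^3
Step 2: Q_s = Vr*rhoc*dT/1e12 = 7.869014e+09*2705.7*177.15/1e12 = 3771.7 PJ
Q_s = 3771.7 PJ


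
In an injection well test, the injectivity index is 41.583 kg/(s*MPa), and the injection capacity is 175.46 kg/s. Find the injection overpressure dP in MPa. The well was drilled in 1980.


dP = mdot * 1000 / II
dP = 175.46 * 1000 / 41.583
dP = 4219.513 kPa
Convert: 4219.513 kPa * 0.001 = 4.2195 MPa
dP = 4.2195 MPa


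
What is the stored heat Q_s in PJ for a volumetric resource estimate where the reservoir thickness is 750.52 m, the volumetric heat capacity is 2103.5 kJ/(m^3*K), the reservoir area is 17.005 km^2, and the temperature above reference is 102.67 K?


Step 1: Vr = A*1e6*hr = 17.005*1e6*750.52 = 1.276259e+10 m^3
Step 2: Q_s = Vr*rhoc*dT/1e12 = 1.276259e+10*2103.5*102.67/1e12 = 2756.3 PJ
Q_s = 2756.3 PJ


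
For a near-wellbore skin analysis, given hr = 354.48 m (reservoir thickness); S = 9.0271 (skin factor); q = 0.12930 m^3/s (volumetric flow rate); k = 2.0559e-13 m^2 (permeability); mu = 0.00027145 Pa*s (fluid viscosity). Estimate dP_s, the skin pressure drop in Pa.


dP_s = S * q * mu / (2*pi*k*hr) / 1000
dP_s = 9.0271 * 0.12930 * 0.00027145 / (2*pi*2.0559e-13*354.48) / 1000
dP_s = 691.9314 kPa
Convert: 691.9314 kPa * 1000.0 = 6.9193e+05 Pa
dP_s = 6.9193e+05 Pa


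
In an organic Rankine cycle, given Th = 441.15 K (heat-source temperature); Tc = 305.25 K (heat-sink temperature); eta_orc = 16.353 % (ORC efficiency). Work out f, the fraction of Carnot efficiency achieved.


f = (eta_orc/100) / (1 - Tc/Th)
f = (16.353/100) / (1 - 305.25/441.15)
f = 0.53084


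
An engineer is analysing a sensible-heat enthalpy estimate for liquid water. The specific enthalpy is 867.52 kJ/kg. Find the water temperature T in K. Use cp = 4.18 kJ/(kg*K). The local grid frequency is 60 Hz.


T = h / cp
T = 867.52 / 4.18
T = 207.5407 deg C
Convert to K: 207.5407 + 273.15 = 480.69 K
T = 480.69 K


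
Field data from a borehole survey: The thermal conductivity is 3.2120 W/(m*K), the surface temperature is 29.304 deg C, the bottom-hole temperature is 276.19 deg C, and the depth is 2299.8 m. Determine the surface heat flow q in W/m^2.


Step 1: grad = (T_d - T_surf)/d * 1000 = (276.19 - 29.304)/2299.8 * 1000 = 107.3511 deg C/km
Step 2: q = k * grad / 1000 = 3.212 * 107.3511 / 1000 = 0.34481 W/m^2
q = 0.34481 W/m^2


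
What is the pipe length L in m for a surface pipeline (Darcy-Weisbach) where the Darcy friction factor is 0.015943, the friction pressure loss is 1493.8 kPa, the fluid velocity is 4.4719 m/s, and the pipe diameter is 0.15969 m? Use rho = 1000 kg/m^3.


L = dP*1000*D / (f*rho*vel^2/2)
L = 1493.8*1000*0.15969 / (0.015943*1000*4.4719^2/2)
L = 1496.4 m


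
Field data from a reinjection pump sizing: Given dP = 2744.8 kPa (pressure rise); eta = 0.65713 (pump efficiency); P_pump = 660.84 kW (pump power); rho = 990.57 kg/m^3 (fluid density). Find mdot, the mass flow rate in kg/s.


mdot = P_pump * rho * eta / dP
mdot = 660.84 * 990.57 * 0.65713 / 2744.8
mdot = 156.72 kg/s


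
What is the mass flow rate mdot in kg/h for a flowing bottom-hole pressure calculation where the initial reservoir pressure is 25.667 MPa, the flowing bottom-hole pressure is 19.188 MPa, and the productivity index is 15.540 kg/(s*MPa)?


mdot = (P_i - P_wf) * PI
mdot = (25.667 - 19.188) * 15.540
mdot = 100.6837 kg/s
Convert: 100.6837 kg/s * 3600.0 = 3.6246e+05 kg/h
mdot = 3.6246e+05 kg/h


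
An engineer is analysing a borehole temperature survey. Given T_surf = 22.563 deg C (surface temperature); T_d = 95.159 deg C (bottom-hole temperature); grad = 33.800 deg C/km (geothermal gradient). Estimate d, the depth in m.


d = (T_d - T_surf) / grad * 1000
d = (95.159 - 22.563) / 33.800 * 1000
d = 2147.8 m


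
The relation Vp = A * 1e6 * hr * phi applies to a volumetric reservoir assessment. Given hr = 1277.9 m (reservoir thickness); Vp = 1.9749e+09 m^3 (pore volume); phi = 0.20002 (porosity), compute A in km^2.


A = Vp / (1e6 * hr * phi)
A = 1.9749e+09 / (1e6 * 1277.9 * 0.20002)
A = 7.7264 km^2


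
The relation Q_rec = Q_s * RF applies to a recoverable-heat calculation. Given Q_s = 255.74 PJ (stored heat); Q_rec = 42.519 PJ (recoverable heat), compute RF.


RF = Q_rec / Q_s
RF = 42.519 / 255.74
RF = 0.16626


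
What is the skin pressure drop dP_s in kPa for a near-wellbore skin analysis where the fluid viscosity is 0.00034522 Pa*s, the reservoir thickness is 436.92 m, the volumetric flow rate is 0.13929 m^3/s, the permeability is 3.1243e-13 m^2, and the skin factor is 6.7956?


dP_s = S * q * mu / (2*pi*k*hr) / 1000
dP_s = 6.7956 * 0.13929 * 0.00034522 / (2*pi*3.1243e-13*436.92) / 1000
dP_s = 380.99 kPa


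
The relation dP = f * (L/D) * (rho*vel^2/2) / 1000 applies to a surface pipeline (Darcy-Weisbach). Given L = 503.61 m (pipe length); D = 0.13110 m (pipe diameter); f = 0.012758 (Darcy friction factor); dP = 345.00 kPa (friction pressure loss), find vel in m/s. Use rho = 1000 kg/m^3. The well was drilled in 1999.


vel = sqrt(dP*1000*2*D / (f*L*rho))
vel = sqrt(345.00*1000*2*0.13110 / (0.012758*503.61*1000))
vel = 3.7522 m/s


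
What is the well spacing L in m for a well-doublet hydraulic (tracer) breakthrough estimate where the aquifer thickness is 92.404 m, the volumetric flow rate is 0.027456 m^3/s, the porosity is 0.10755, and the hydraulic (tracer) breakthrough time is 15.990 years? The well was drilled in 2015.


L = sqrt(t_bt*365.25*86400*3*Qv / (pi*hr*phi))
L = sqrt(15.990*365.25*86400*3*0.027456 / (pi*92.404*0.10755))
L = 1153.8 m


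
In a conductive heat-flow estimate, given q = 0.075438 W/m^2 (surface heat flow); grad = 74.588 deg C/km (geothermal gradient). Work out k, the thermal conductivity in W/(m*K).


k = q * 1000 / grad
k = 0.075438 * 1000 / 74.588
k = 1.0114 W/(m*K)


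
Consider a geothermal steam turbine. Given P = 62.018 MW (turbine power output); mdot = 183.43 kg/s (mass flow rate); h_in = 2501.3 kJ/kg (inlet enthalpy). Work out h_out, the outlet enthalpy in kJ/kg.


h_out = h_in - P * 1000 / mdot
h_out = 2501.3 - 62.018 * 1000 / 183.43
h_out = 2163.2 kJ/kg


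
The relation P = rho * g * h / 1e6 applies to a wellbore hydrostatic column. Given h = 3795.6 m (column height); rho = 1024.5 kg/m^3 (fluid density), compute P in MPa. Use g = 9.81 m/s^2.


P = rho * g * h / 1e6
P = 1024.5 * 9.81 * 3795.6 / 1e6
P = 38.147 MPa


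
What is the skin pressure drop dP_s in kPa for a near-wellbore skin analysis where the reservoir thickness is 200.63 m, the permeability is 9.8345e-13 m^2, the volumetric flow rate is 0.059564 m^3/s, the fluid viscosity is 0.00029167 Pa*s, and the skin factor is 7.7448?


dP_s = S * q * mu / (2*pi*k*hr) / 1000
dP_s = 7.7448 * 0.059564 * 0.00029167 / (2*pi*9.8345e-13*200.63) / 1000
dP_s = 108.53 kPa


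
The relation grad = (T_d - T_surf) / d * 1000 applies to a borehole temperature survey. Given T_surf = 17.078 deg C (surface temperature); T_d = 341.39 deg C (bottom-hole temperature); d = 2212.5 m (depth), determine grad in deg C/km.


grad = (T_d - T_surf) / d * 1000
grad = (341.39 - 17.078) / 2212.5 * 1000
grad = 146.58 deg C/km


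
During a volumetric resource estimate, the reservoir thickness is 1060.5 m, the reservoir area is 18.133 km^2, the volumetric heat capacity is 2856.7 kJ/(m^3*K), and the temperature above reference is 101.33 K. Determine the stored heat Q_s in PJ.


Step 1: Vr = A*1e6*hr = 18.133*1e6*1060.5 = 1.923005e+10 m^3
Step 2: Q_s = Vr*rhoc*dT/1e12 = 1.923005e+10*2856.7*101.33/1e12 = 5566.5 PJ
Q_s = 5566.5 PJ


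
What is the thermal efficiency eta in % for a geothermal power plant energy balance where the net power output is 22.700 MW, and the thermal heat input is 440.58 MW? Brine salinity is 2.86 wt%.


eta = W_net / Q_in * 100
eta = 22.700 / 440.58 * 100
eta = 5.1523 %


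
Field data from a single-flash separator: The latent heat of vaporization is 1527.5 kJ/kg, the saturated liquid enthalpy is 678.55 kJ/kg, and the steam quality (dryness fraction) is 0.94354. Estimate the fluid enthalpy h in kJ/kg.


h = hf + x * hfg
h = 678.55 + 0.94354 * 1527.5
h = 2119.8 kJ/kg


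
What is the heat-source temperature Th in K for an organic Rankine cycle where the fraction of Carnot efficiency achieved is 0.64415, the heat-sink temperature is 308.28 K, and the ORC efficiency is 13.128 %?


Th = Tc / (1 - (eta_orc/100)/f)
Th = 308.28 / (1 - (13.128/100)/0.64415)
Th = 387.19 K


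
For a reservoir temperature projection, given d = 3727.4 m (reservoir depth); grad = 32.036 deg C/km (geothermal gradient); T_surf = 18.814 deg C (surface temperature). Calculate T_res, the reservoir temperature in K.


T_res = T_surf + grad * d / 1000
T_res = 18.814 + 32.036 * 3727.4 / 1000
T_res = 138.2250 deg C
Convert to K: 138.2250 + 273.15 = 411.38 K
T_res = 411.38 K


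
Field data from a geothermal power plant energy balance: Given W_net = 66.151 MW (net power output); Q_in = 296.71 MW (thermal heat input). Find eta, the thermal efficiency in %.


eta = W_net / Q_in * 100
eta = 66.151 / 296.71 * 100
eta = 22.295 %


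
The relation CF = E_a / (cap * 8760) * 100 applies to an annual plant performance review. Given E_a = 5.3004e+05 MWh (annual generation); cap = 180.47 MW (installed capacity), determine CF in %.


CF = E_a / (cap * 8760) * 100
CF = 5.3004e+05 / (180.47 * 8760) * 100
CF = 33.527 %


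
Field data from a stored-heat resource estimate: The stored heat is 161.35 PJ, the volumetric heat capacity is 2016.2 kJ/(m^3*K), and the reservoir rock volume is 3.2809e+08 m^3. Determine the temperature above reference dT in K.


dT = Q_s * 1e12 / (Vr * rhoc)
dT = 161.35 * 1e12 / (3.2809e+08 * 2016.2)
dT = 243.92 K


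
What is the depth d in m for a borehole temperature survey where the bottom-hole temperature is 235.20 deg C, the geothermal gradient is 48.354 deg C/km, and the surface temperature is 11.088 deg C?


d = (T_d - T_surf) / grad * 1000
d = (235.20 - 11.088) / 48.354 * 1000
d = 4634.8 m


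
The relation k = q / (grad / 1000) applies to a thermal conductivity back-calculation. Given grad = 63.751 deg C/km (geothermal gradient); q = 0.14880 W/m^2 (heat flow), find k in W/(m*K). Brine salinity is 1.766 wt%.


k = q / (grad / 1000)
k = 0.14880 / (63.751 / 1000)
k = 2.3341 W/(m*K)


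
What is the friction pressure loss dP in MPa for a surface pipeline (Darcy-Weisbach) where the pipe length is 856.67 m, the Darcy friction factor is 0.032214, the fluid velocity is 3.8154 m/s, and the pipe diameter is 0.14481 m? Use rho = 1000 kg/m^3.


dP = f * (L/D) * (rho*vel^2/2) / 1000
dP = 0.032214 * (856.67/0.14481) * (1000*3.8154^2/2) / 1000
dP = 1387.107 kPa
Convert: 1387.107 kPa * 0.001 = 1.3871 MPa
dP = 1.3871 MPa


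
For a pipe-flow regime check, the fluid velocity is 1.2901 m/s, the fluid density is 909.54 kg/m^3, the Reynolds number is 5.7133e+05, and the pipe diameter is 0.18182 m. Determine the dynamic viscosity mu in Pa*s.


mu = rho * vel * D / Re
mu = 909.54 * 1.2901 * 0.18182 / 5.7133e+05
mu = 0.00037342 Pa*s


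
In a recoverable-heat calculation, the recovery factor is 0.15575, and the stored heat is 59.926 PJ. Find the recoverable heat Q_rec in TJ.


Q_rec = Q_s * RF
Q_rec = 59.926 * 0.15575
Q_rec = 9.333474 PJ
Convert: 9.333474 PJ * 1000.0 = 9333.5 TJ
Q_rec = 9333.5 TJ


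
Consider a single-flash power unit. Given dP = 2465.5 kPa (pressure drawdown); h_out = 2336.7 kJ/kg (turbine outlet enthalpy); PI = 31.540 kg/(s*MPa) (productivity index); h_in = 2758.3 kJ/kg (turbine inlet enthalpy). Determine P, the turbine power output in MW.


Step 1: mdot = PI * dP / 1000 = 31.54 * 2465.5 / 1000 = 77.76187 kg/s
Step 2: P = mdot*(h_in - h_out)/1000 = 77.76187*(2758.3 - 2336.7)/1000 = 32.784 MW
P = 32.784 MW


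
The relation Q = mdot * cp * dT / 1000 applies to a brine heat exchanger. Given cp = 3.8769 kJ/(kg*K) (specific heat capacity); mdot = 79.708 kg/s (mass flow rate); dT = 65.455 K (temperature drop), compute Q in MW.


Q = mdot * cp * dT / 1000
Q = 79.708 * 3.8769 * 65.455 / 1000
Q = 20.227 MW


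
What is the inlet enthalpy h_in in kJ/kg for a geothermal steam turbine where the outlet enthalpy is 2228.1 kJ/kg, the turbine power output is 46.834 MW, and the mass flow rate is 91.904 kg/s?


h_in = h_out + P * 1000 / mdot
h_in = 2228.1 + 46.834 * 1000 / 91.904
h_in = 2737.7 kJ/kg


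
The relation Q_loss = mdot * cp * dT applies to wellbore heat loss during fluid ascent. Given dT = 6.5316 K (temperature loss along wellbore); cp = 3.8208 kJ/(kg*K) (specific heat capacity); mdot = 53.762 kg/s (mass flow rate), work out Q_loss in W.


Q_loss = mdot * cp * dT
Q_loss = 53.762 * 3.8208 * 6.5316
Q_loss = 1341.681 kW
Convert: 1341.681 kW * 1000.0 = 1.3417e+06 W
Q_loss = 1.3417e+06 W


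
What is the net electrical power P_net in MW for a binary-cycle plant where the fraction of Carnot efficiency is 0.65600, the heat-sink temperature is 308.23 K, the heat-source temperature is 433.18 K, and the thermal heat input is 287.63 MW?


Step 1: eta = (1 - Tc/Th)*f = (1 - 308.23/433.18)*0.656 = 0.1892220
Step 2: P_net = eta * Q_in = 0.1892220 * 287.63 = 54.426 MW
P_net = 54.426 MW


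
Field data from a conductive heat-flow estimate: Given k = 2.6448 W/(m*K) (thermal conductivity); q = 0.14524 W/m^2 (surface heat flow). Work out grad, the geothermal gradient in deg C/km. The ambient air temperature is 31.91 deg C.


grad = q * 1000 / k
grad = 0.14524 * 1000 / 2.6448
grad = 54.915 deg C/km


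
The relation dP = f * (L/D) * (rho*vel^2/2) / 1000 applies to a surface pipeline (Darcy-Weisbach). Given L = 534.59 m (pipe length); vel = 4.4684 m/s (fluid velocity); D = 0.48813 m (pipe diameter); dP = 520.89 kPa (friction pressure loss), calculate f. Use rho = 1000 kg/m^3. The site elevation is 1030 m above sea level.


f = dP*1000 / ((L/D)*(rho*vel^2/2))
f = 520.89*1000 / ((534.59/0.48813)*(1000*4.4684^2/2))
f = 0.047642


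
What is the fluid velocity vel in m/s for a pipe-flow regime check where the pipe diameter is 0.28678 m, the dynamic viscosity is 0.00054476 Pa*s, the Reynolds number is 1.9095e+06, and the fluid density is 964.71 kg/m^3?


vel = Re * mu / (rho * D)
vel = 1.9095e+06 * 0.00054476 / (964.71 * 0.28678)
vel = 3.7599 m/s


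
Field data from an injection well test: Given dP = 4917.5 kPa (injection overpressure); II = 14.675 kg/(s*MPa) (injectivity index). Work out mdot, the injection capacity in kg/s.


mdot = II * dP / 1000
mdot = 14.675 * 4917.5 / 1000
mdot = 72.164 kg/s


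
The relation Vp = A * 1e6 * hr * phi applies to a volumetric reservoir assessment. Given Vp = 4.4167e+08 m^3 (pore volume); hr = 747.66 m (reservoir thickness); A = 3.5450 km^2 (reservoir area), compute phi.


phi = Vp / (A * 1e6 * hr)
phi = 4.4167e+08 / (3.5450 * 1e6 * 747.66)
phi = 0.16664


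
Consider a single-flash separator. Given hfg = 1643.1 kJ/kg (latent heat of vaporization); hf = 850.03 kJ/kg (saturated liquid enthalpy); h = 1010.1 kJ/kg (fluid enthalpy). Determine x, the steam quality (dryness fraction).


x = (h - hf) / hfg
x = (1010.1 - 850.03) / 1643.1
x = 0.097420


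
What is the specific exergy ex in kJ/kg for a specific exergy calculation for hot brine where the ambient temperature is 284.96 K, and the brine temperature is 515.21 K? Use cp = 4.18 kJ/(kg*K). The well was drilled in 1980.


ex = cp * ((T_b - T_0) - T_0 * ln(T_b/T_0))
ex = 4.18 * ((515.21 - 284.96) - 284.96 * ln(515.21/284.96))
ex = 257.03 kJ/kg


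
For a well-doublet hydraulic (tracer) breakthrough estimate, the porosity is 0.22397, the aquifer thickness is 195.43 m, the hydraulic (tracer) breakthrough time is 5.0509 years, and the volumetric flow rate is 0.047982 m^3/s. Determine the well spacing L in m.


L = sqrt(t_bt*365.25*86400*3*Qv / (pi*hr*phi))
L = sqrt(5.0509*365.25*86400*3*0.047982 / (pi*195.43*0.22397))
L = 408.48 m


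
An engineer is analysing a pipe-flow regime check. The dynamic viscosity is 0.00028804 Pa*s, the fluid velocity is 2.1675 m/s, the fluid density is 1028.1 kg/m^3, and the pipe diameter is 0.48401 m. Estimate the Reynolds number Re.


Re = rho * vel * D / mu
Re = 1028.1 * 2.1675 * 0.48401 / 0.00028804
Re = 3.7445e+06


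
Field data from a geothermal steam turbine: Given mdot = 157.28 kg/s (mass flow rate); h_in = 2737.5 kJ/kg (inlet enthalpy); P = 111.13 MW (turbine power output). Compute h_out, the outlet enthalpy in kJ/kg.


h_out = h_in - P * 1000 / mdot
h_out = 2737.5 - 111.13 * 1000 / 157.28
h_out = 2030.9 kJ/kg


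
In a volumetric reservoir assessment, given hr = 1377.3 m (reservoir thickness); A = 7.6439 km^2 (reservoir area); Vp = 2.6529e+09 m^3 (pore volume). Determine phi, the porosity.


phi = Vp / (A * 1e6 * hr)
phi = 2.6529e+09 / (7.6439 * 1e6 * 1377.3)
phi = 0.25199


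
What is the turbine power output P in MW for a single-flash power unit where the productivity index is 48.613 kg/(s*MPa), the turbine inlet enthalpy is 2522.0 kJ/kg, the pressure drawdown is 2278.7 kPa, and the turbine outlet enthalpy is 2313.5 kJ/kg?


Step 1: mdot = PI * dP / 1000 = 48.613 * 2278.7 / 1000 = 110.7744 kg/s
Step 2: P = mdot*(h_in - h_out)/1000 = 110.7744*(2522.0 - 2313.5)/1000 = 23.096 MW
P = 23.096 MW


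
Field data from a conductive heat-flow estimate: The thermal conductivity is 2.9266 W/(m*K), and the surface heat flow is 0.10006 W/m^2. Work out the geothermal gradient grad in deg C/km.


grad = q * 1000 / k
grad = 0.10006 * 1000 / 2.9266
grad = 34.190 deg C/km


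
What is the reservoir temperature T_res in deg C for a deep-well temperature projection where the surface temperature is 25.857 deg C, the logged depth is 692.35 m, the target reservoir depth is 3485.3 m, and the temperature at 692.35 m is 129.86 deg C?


Step 1: grad = (T_d1 - T_surf)/d1 * 1000 = (129.86 - 25.857)/692.35 * 1000 = 150.2174 deg C/km
Step 2: T_res = T_surf + grad*d2/1000 = 25.857 + 150.2174*3485.3/1000 = 549.41 deg C
T_res = 549.41 deg C


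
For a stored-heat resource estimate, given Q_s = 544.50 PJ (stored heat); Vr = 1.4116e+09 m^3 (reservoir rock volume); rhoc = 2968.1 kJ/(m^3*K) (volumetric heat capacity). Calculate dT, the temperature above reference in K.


dT = Q_s * 1e12 / (Vr * rhoc)
dT = 544.50 * 1e12 / (1.4116e+09 * 2968.1)
dT = 129.96 K


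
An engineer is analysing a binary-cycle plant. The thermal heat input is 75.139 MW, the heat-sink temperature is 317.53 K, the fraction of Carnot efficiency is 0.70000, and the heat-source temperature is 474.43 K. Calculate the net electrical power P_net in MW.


Step 1: eta = (1 - Tc/Th)*f = (1 - 317.53/474.43)*0.7 = 0.2314989
Step 2: P_net = eta * Q_in = 0.2314989 * 75.139 = 17.395 MW
P_net = 17.395 MW


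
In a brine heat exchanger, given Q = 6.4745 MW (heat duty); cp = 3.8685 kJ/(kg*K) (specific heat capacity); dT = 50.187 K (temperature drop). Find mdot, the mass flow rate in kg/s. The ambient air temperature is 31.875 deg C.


mdot = Q * 1000 / (cp * dT)
mdot = 6.4745 * 1000 / (3.8685 * 50.187)
mdot = 33.348 kg/s


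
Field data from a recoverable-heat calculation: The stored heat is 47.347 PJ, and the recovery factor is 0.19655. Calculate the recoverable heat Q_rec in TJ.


Q_rec = Q_s * RF
Q_rec = 47.347 * 0.19655
Q_rec = 9.306053 PJ
Convert: 9.306053 PJ * 1000.0 = 9306.1 TJ
Q_rec = 9306.1 TJ


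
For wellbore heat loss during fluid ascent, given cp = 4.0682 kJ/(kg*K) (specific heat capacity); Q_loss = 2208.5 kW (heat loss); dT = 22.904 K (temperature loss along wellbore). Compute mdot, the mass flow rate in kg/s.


mdot = Q_loss / (cp * dT)
mdot = 2208.5 / (4.0682 * 22.904)
mdot = 23.702 kg/s


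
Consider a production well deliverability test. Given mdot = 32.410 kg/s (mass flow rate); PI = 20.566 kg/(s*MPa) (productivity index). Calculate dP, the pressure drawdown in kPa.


dP = mdot * 1000 / PI
dP = 32.410 * 1000 / 20.566
dP = 1575.9 kPa


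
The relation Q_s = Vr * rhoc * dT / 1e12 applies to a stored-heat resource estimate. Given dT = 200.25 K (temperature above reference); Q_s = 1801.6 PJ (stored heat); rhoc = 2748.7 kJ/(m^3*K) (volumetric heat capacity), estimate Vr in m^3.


Vr = Q_s * 1e12 / (rhoc * dT)
Vr = 1801.6 * 1e12 / (2748.7 * 200.25)
Vr = 3.2731e+09 m^3


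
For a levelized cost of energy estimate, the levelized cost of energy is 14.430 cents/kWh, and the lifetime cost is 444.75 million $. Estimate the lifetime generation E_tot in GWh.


E_tot = C_tot / LCOE * 100
E_tot = 444.75 / 14.430 * 100
E_tot = 3082.1 GWh


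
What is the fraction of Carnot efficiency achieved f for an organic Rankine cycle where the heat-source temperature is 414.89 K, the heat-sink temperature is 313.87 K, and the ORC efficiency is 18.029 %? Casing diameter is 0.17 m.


f = (eta_orc/100) / (1 - Tc/Th)
f = (18.029/100) / (1 - 313.87/414.89)
f = 0.74045


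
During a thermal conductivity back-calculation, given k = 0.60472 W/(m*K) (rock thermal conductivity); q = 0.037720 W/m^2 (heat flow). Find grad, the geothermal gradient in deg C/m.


grad = q / k * 1000
grad = 0.037720 / 0.60472 * 1000
grad = 62.37598 deg C/km
Convert: 62.37598 deg C/km * 0.001 = 0.062376 deg C/m
grad = 0.062376 deg C/m


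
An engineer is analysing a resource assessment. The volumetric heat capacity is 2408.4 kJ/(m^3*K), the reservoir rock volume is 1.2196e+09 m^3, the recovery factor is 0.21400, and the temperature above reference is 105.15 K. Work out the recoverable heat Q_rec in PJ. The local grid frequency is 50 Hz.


Step 1: Q_s = Vr*rhoc*dT/1e12 = 1.2196e+09*2408.4*105.15/1e12 = 308.8555 PJ
Step 2: Q_rec = Q_s * RF = 308.8555 * 0.214 = 66.095 PJ
Q_rec = 66.095 PJ


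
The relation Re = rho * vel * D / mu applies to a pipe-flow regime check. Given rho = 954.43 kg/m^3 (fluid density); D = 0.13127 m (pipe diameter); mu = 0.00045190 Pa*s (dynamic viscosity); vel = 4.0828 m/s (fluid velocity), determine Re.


Re = rho * vel * D / mu
Re = 954.43 * 4.0828 * 0.13127 / 0.00045190
Re = 1.1319e+06


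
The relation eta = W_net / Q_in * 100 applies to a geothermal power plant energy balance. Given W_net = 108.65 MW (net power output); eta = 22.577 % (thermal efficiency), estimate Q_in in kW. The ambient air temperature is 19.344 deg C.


Q_in = W_net / (eta / 100)
Q_in = 108.65 / (22.577 / 100)
Q_in = 481.2420 MW
Convert: 481.2420 MW * 1000.0 = 4.8124e+05 kW
Q_in = 4.8124e+05 kW


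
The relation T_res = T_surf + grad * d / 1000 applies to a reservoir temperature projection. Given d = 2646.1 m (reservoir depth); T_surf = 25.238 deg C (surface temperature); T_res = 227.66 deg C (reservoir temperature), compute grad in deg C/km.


grad = (T_res - T_surf) / d * 1000
grad = (227.66 - 25.238) / 2646.1 * 1000
grad = 76.498 deg C/km


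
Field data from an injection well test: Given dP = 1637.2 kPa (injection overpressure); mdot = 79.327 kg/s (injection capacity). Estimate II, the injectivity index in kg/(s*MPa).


II = mdot * 1000 / dP
II = 79.327 * 1000 / 1637.2
II = 48.453 kg/(s*MPa)


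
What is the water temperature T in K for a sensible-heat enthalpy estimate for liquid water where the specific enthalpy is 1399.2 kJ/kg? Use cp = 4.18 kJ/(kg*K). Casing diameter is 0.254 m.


T = h / cp
T = 1399.2 / 4.18
T = 334.7368 deg C
Convert to K: 334.7368 + 273.15 = 607.89 K
T = 607.89 K


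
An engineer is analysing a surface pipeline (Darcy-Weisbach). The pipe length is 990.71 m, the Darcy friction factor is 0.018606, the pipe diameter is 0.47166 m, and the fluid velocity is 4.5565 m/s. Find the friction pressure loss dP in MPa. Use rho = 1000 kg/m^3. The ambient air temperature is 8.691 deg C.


dP = f * (L/D) * (rho*vel^2/2) / 1000
dP = 0.018606 * (990.71/0.47166) * (1000*4.5565^2/2) / 1000
dP = 405.6984 kPa
Convert: 405.6984 kPa * 0.001 = 0.40570 MPa
dP = 0.40570 MPa


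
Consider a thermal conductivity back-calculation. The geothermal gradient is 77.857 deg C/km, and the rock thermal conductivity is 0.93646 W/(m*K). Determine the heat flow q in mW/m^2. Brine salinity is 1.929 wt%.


q = k * grad / 1000
q = 0.93646 * 77.857 / 1000
q = 0.07290997 W/m^2
Convert: 0.07290997 W/m^2 * 1000.0 = 72.910 mW/m^2
q = 72.910 mW/m^2


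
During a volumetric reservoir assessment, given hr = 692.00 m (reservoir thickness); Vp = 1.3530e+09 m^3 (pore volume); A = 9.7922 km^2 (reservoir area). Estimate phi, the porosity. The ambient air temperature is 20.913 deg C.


phi = Vp / (A * 1e6 * hr)
phi = 1.3530e+09 / (9.7922 * 1e6 * 692.00)
phi = 0.19967


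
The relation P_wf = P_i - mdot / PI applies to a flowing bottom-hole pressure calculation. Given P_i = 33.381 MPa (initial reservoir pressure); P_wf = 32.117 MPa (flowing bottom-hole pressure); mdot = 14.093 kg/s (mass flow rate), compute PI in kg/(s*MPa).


PI = mdot / (P_i - P_wf)
PI = 14.093 / (33.381 - 32.117)
PI = 11.150 kg/(s*MPa)


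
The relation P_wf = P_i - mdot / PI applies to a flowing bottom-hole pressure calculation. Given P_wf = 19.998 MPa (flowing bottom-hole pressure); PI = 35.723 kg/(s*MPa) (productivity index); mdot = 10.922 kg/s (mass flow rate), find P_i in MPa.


P_i = P_wf + mdot / PI
P_i = 19.998 + 10.922 / 35.723
P_i = 20.304 MPa


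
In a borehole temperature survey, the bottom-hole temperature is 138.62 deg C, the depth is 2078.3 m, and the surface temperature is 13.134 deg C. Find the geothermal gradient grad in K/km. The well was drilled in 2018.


grad = (T_d - T_surf) / d * 1000
grad = (138.62 - 13.134) / 2078.3 * 1000
grad = 60.37916 deg C/km
Convert: 60.37916 deg C/km * 1.0 = 60.379 K/km
grad = 60.379 K/km


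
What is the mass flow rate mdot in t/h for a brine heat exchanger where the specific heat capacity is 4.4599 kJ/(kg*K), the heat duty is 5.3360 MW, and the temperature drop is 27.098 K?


mdot = Q * 1000 / (cp * dT)
mdot = 5.3360 * 1000 / (4.4599 * 27.098)
mdot = 44.15231 kg/s
Convert: 44.15231 kg/s * 3.6 = 158.95 t/h
mdot = 158.95 t/h


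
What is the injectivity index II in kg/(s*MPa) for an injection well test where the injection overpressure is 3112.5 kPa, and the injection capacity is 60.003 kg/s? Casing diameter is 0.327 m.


II = mdot * 1000 / dP
II = 60.003 * 1000 / 3112.5
II = 19.278 kg/(s*MPa)


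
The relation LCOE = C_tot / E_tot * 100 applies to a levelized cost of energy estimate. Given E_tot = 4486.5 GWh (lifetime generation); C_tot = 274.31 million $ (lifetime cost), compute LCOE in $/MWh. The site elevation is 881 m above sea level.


LCOE = C_tot / E_tot * 100
LCOE = 274.31 / 4486.5 * 100
LCOE = 6.114120 cents/kWh
Convert: 6.114120 cents/kWh * 10.0 = 61.141 $/MWh
LCOE = 61.141 $/MWh


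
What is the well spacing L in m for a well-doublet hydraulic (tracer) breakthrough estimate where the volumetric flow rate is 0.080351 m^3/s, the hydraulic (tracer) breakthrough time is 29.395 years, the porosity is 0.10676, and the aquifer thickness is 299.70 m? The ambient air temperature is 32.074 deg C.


L = sqrt(t_bt*365.25*86400*3*Qv / (pi*hr*phi))
L = sqrt(29.395*365.25*86400*3*0.080351 / (pi*299.70*0.10676))
L = 1491.5 m


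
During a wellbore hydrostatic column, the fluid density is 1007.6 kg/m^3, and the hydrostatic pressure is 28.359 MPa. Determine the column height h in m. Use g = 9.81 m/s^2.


h = P * 1e6 / (g * rho)
h = 28.359 * 1e6 / (9.81 * 1007.6)
h = 2869.0 m


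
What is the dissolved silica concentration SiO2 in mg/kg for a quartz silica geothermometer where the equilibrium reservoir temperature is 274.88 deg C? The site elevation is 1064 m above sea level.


SiO2 = 10^(5.19 - 1309/(T_eq + 273.15))
SiO2 = 10^(5.19 - 1309/(274.88 + 273.15))
SiO2 = 633.06 mg/kg


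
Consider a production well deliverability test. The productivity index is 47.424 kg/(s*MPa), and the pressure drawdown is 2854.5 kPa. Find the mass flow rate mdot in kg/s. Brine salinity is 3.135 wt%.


mdot = PI * dP / 1000
mdot = 47.424 * 2854.5 / 1000
mdot = 135.37 kg/s


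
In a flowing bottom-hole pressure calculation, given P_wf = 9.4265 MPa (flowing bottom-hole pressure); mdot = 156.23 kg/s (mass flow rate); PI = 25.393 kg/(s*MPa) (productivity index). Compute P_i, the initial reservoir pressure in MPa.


P_i = P_wf + mdot / PI
P_i = 9.4265 + 156.23 / 25.393
P_i = 15.579 MPa


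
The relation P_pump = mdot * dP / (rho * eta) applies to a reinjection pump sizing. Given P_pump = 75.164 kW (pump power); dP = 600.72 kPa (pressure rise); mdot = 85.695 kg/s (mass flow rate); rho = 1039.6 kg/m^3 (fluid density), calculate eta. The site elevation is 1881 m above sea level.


eta = mdot * dP / (rho * P_pump)
eta = 85.695 * 600.72 / (1039.6 * 75.164)
eta = 0.65880


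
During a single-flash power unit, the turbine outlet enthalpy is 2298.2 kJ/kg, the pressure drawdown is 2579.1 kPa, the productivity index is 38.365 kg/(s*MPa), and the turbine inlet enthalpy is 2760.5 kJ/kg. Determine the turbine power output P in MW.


Step 1: mdot = PI * dP / 1000 = 38.365 * 2579.1 / 1000 = 98.94717 kg/s
Step 2: P = mdot*(h_in - h_out)/1000 = 98.94717*(2760.5 - 2298.2)/1000 = 45.743 MW
P = 45.743 MW


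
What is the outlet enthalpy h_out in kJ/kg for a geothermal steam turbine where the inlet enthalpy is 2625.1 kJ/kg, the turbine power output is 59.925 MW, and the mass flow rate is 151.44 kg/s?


h_out = h_in - P * 1000 / mdot
h_out = 2625.1 - 59.925 * 1000 / 151.44
h_out = 2229.4 kJ/kg


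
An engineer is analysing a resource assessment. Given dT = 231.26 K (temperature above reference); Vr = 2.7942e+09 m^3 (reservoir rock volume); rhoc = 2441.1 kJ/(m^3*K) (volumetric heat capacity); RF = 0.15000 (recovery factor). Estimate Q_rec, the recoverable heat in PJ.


Step 1: Q_s = Vr*rhoc*dT/1e12 = 2.7942e+09*2441.1*231.26/1e12 = 1577.406 PJ
Step 2: Q_rec = Q_s * RF = 1577.406 * 0.15 = 236.61 PJ
Q_rec = 236.61 PJ


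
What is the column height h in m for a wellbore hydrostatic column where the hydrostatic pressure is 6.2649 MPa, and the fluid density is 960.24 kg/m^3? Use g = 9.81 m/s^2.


h = P * 1e6 / (g * rho)
h = 6.2649 * 1e6 / (9.81 * 960.24)
h = 665.07 m


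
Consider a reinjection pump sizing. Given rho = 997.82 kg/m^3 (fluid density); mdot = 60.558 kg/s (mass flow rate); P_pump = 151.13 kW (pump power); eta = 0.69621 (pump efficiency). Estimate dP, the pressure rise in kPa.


dP = P_pump * rho * eta / mdot
dP = 151.13 * 997.82 * 0.69621 / 60.558
dP = 1733.7 kPa


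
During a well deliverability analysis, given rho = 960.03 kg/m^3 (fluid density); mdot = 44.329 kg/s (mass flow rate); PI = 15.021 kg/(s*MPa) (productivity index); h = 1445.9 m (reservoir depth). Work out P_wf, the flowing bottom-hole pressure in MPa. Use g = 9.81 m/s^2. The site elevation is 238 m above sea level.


Step 1: P_i = rho*g*h/1e6 = 960.03*9.81*1445.9/1e6 = 13.61733 MPa
Step 2: P_wf = P_i - mdot/PI = 13.61733 - 44.329/15.021 = 10.666 MPa
P_wf = 10.666 MPa


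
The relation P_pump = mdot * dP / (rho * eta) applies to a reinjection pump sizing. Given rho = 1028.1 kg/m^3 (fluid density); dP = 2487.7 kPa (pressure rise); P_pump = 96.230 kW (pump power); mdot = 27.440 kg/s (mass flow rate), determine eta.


eta = mdot * dP / (rho * P_pump)
eta = 27.440 * 2487.7 / (1028.1 * 96.230)
eta = 0.68998


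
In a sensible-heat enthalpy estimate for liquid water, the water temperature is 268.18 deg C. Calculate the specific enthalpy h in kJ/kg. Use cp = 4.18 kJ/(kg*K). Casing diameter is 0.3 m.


h = cp * T
h = 4.18 * 268.18
h = 1121.0 kJ/kg


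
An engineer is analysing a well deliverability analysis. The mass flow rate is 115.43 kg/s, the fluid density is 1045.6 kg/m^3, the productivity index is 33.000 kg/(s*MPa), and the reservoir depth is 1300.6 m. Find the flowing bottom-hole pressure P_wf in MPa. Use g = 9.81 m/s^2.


Step 1: P_i = rho*g*h/1e6 = 1045.6*9.81*1300.6/1e6 = 13.34069 MPa
Step 2: P_wf = P_i - mdot/PI = 13.34069 - 115.43/33.0 = 9.8428 MPa
P_wf = 9.8428 MPa


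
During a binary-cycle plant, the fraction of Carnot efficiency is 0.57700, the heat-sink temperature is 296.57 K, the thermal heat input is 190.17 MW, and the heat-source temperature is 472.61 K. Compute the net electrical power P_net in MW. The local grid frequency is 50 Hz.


Step 1: eta = (1 - Tc/Th)*f = (1 - 296.57/472.61)*0.577 = 0.2149237
Step 2: P_net = eta * Q_in = 0.2149237 * 190.17 = 40.872 MW
P_net = 40.872 MW


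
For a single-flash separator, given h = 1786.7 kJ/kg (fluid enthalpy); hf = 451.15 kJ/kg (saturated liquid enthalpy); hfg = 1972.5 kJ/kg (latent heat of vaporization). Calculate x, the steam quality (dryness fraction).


x = (h - hf) / hfg
x = (1786.7 - 451.15) / 1972.5
x = 0.67708


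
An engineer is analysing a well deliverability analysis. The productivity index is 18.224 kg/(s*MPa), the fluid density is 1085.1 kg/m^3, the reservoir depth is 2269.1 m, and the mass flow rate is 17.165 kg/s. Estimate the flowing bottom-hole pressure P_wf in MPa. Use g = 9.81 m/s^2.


Step 1: P_i = rho*g*h/1e6 = 1085.1*9.81*2269.1/1e6 = 24.15419 MPa
Step 2: P_wf = P_i - mdot/PI = 24.15419 - 17.165/18.224 = 23.212 MPa
P_wf = 23.212 MPa


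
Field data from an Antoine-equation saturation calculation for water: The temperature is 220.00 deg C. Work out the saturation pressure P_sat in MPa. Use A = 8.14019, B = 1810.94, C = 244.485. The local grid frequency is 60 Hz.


P_sat = 10^(A - B/(C + T)) / 760 * 0.101325
P_sat = 10^(8.14019 - 1810.94/(244.485 + 220.00)) / 760 * 0.101325
P_sat = 2.3242 MPa


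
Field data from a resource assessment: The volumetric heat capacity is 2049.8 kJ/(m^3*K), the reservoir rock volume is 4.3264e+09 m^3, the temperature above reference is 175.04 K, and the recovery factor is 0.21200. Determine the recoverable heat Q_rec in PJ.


Step 1: Q_s = Vr*rhoc*dT/1e12 = 4.3264e+09*2049.8*175.04/1e12 = 1552.299 PJ
Step 2: Q_rec = Q_s * RF = 1552.299 * 0.212 = 329.09 PJ
Q_rec = 329.09 PJ


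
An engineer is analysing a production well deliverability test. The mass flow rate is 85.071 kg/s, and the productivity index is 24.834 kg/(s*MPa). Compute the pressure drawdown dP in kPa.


dP = mdot * 1000 / PI
dP = 85.071 * 1000 / 24.834
dP = 3425.6 kPa


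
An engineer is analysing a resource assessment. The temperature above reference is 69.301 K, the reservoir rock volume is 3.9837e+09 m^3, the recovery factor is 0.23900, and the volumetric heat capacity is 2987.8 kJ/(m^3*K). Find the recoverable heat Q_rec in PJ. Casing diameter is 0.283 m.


Step 1: Q_s = Vr*rhoc*dT/1e12 = 3.9837e+09*2987.8*69.301/1e12 = 824.8551 PJ
Step 2: Q_rec = Q_s * RF = 824.8551 * 0.239 = 197.14 PJ
Q_rec = 197.14 PJ


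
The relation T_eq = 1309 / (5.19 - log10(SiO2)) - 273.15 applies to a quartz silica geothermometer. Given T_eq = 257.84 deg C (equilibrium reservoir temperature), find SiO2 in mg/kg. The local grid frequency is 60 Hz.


SiO2 = 10^(5.19 - 1309/(T_eq + 273.15))
SiO2 = 10^(5.19 - 1309/(257.84 + 273.15))
SiO2 = 530.63 mg/kg


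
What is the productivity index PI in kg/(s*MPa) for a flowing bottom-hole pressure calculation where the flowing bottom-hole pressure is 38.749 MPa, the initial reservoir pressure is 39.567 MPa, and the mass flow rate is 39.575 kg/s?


PI = mdot / (P_i - P_wf)
PI = 39.575 / (39.567 - 38.749)
PI = 48.380 kg/(s*MPa)
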